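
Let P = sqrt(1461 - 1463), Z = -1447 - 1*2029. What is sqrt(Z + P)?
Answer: sqrt(-3476 + I*sqrt(2)) ≈ 0.012 + 58.958*I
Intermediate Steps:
Z = -3476 (Z = -1447 - 2029 = -3476)
P = I*sqrt(2) (P = sqrt(-2) = I*sqrt(2) ≈ 1.4142*I)
sqrt(Z + P) = sqrt(-3476 + I*sqrt(2))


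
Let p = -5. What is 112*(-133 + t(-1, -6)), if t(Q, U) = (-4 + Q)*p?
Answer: -12096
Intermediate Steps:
t(Q, U) = 20 - 5*Q (t(Q, U) = (-4 + Q)*(-5) = 20 - 5*Q)
112*(-133 + t(-1, -6)) = 112*(-133 + (20 - 5*(-1))) = 112*(-133 + (20 + 5)) = 112*(-133 + 25) = 112*(-108) = -12096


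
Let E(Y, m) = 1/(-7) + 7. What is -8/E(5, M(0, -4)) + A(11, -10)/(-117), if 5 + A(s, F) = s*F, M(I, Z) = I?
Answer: -43/234 ≈ -0.18376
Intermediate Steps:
E(Y, m) = 48/7 (E(Y, m) = -1/7 + 7 = 48/7)
A(s, F) = -5 + F*s (A(s, F) = -5 + s*F = -5 + F*s)
-8/E(5, M(0, -4)) + A(11, -10)/(-117) = -8/48/7 + (-5 - 10*11)/(-117) = -8*7/48 + (-5 - 110)*(-1/117) = -7/6 - 115*(-1/117) = -7/6 + 115/117 = -43/234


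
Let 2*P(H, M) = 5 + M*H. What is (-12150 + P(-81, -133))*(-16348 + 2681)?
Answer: 92402587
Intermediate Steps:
P(H, M) = 5/2 + H*M/2 (P(H, M) = (5 + M*H)/2 = (5 + H*M)/2 = 5/2 + H*M/2)
(-12150 + P(-81, -133))*(-16348 + 2681) = (-12150 + (5/2 + (½)*(-81)*(-133)))*(-16348 + 2681) = (-12150 + (5/2 + 10773/2))*(-13667) = (-12150 + 5389)*(-13667) = -6761*(-13667) = 92402587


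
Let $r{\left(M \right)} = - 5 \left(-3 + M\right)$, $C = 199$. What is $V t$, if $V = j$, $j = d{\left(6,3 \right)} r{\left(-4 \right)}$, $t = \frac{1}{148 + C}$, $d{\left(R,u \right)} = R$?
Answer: $\frac{210}{347} \approx 0.60519$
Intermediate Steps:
$r{\left(M \right)} = 15 - 5 M$
$t = \frac{1}{347}$ ($t = \frac{1}{148 + 199} = \frac{1}{347} \approx 0.0028818$)
$j = 210$ ($j = 6 \left(15 - -20\right) = 6 \left(15 + 20\right) = 6 \cdot 35 = 210$)
$V = 210$
$V t = 210 \cdot \frac{1}{347} = \frac{210}{347}$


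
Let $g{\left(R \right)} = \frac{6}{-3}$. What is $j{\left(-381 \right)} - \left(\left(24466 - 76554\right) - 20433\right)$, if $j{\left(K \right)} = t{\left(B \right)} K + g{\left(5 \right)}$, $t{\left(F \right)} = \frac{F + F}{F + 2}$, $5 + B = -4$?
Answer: $\frac{500775}{7} \approx 71539.0$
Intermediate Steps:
$B = -9$ ($B = -5 - 4 = -9$)
$g{\left(R \right)} = -2$ ($g{\left(R \right)} = 6 \left(- \frac{1}{3}\right) = -2$)
$t{\left(F \right)} = \frac{2 F}{2 + F}$
$j{\left(K \right)} = -2 + \frac{18 K}{7}$ ($j{\left(K \right)} = 2 \left(-9\right) \frac{1}{2 - 9} K - 2 = 2 \left(-9\right) \frac{1}{-7} K - 2 = 2 \left(-9\right) \left(- \frac{1}{7}\right) K - 2 = \frac{18 K}{7} - 2 = -2 + \frac{18 K}{7}$)
$j{\left(-381 \right)} - \left(\left(24466 - 76554\right) - 20433\right) = \left(-2 + \frac{18}{7} \left(-381\right)\right) - \left(\left(24466 - 76554\right) - 20433\right) = \left(-2 - \frac{6858}{7}\right) - \left(-52088 - 20433\right) = - \frac{6872}{7} - -72521 = - \frac{6872}{7} + 72521 = \frac{500775}{7}$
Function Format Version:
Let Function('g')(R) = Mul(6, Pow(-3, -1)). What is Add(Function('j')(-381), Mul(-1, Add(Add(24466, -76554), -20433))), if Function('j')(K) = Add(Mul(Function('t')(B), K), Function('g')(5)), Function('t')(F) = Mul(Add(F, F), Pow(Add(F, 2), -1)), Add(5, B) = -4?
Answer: Rational(500775, 7) ≈ 71539.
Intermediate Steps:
B = -9 (B = Add(-5, -4) = -9)
Function('g')(R) = -2 (Function('g')(R) = Mul(6, Rational(-1, 3)) = -2)
Function('t')(F) = Mul(2, F, Pow(Add(2, F), -1)) (Function('t')(F) = Mul(Mul(2, F), Pow(Add(2, F), -1)) = Mul(2, F, Pow(Add(2, F), -1)))
Function('j')(K) = Add(-2, Mul(Rational(18, 7), K)) (Function('j')(K) = Add(Mul(Mul(2, -9, Pow(Add(2, -9), -1)), K), -2) = Add(Mul(Mul(2, -9, Pow(-7, -1)), K), -2) = Add(Mul(Mul(2, -9, Rational(-1, 7)), K), -2) = Add(Mul(Rational(18, 7), K), -2) = Add(-2, Mul(Rational(18, 7), K)))
Add(Function('j')(-381), Mul(-1, Add(Add(24466, -76554), -20433))) = Add(Add(-2, Mul(Rational(18, 7), -381)), Mul(-1, Add(Add(24466, -76554), -20433))) = Add(Add(-2, Rational(-6858, 7)), Mul(-1, Add(-52088, -20433))) = Add(Rational(-6872, 7), Mul(-1, -72521)) = Add(Rational(-6872, 7), 72521) = Rational(500775, 7)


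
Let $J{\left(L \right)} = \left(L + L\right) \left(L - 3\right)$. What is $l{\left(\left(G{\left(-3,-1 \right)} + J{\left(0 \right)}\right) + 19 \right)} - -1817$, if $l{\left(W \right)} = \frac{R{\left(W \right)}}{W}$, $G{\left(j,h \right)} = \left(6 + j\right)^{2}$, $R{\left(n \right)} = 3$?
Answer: $\frac{50879}{28} \approx 1817.1$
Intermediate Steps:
$J{\left(L \right)} = 2 L \left(-3 + L\right)$
$l{\left(W \right)} = \frac{3}{W}$
$l{\left(\left(G{\left(-3,-1 \right)} + J{\left(0 \right)}\right) + 19 \right)} - -1817 = \frac{3}{\left(\left(6 - 3\right)^{2} + 2 \cdot 0 \left(-3 + 0\right)\right) + 19} - -1817 = \frac{3}{\left(3^{2} + 2 \cdot 0 \left(-3\right)\right) + 19} + 1817 = \frac{3}{\left(9 + 0\right) + 19} + 1817 = \frac{3}{9 + 19} + 1817 = \frac{3}{28} + 1817 = \frac{50879}{28}$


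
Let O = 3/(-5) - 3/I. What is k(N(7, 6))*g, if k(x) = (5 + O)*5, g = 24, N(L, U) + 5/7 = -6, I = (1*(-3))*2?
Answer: 588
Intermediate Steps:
I = -6 (I = -3*2 = -6)
N(L, U) = -47/7 (N(L, U) = -5/7 - 6 = -47/7)
O = -1/10 (O = 3/(-5) - 3/(-6) = 3*(-1/5) - 3*(-1/6) = -3/5 + 1/2 = -1/10 ≈ -0.10000)
k(x) = 49/2 (k(x) = (5 - 1/10)*5 = (49/10)*5 = 49/2)
k(N(7, 6))*g = (49/2)*24 = 588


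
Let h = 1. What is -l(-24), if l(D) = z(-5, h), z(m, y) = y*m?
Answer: 5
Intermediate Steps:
z(m, y) = m*y
l(D) = -5 (l(D) = -5*1 = -5)
-l(-24) = -1*(-5) = 5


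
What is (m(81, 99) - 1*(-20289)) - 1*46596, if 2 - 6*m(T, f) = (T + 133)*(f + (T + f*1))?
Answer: -108773/3 ≈ -36258.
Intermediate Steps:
m(T, f) = 1/3 - (133 + T)*(T + 2*f)/6 (m(T, f) = 1/3 - (T + 133)*(f + (T + f*1))/6 = 1/3 - (133 + T)*(f + (T + f))/6 = 1/3 - (133 + T)*(T + 2*f)/6)
(m(81, 99) - 1*(-20289)) - 1*46596 = ((1/3 - 133/3*99 - 133/6*81 - 1/6*81**2 - 1/3*81*99) - 1*(-20289)) - 1*46596 = ((1/3 - 4389 - 3591/2 - 1/6*6561 - 2673) + 20289) - 46596 = ((1/3 - 4389 - 3591/2 - 2187/2 - 2673) + 20289) - 46596 = (-29852/3 + 20289) - 46596 = 31015/3 - 46596 = -108773/3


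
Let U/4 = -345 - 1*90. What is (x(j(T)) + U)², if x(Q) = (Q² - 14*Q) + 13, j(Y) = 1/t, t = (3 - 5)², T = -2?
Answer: 766569969/256 ≈ 2.9944e+6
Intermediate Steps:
U = -1740 (U = 4*(-345 - 1*90) = 4*(-345 - 90) = 4*(-435) = -1740)
t = 4 (t = (-2)² = 4)
j(Y) = ¼ (j(Y) = 1/4 = ¼)
x(Q) = 13 + Q² - 14*Q
(x(j(T)) + U)² = ((13 + (¼)² - 14*¼) - 1740)² = ((13 + 1/16 - 7/2) - 1740)² = (153/16 - 1740)² = (-27687/16)² = 766569969/256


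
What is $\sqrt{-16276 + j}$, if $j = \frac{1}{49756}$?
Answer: $\frac{i \sqrt{10073458639545}}{24878} \approx 127.58 i$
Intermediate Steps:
$j = \frac{1}{49756} \approx 2.0098 \cdot 10^{-5}$
$\sqrt{-16276 + j} = \sqrt{-16276 + \frac{1}{49756}} = \sqrt{- \frac{809828655}{49756}} = \frac{i \sqrt{10073458639545}}{24878}$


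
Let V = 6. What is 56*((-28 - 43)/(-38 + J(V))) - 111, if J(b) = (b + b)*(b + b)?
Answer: -7871/53 ≈ -148.51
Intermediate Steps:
J(b) = 4*b**2 (J(b) = (2*b)*(2*b) = 4*b**2)
56*((-28 - 43)/(-38 + J(V))) - 111 = 56*((-28 - 43)/(-38 + 4*6**2)) - 111 = 56*(-71/(-38 + 4*36)) - 111 = 56*(-71/(-38 + 144)) - 111 = 56*(-71/106) - 111 = -1988/53 - 111 = -7871/53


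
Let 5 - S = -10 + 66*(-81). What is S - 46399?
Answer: -41038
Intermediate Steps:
S = 5361 (S = 5 - (-10 + 66*(-81)) = 5 - (-10 - 5346) = 5 - 1*(-5356) = 5 + 5356 = 5361)
S - 46399 = 5361 - 46399 = -41038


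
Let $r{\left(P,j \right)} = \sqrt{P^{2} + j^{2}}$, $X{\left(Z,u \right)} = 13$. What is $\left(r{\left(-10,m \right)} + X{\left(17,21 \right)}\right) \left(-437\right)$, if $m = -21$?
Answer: $-5681 - 437 \sqrt{541} \approx -15845.0$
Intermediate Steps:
$\left(r{\left(-10,m \right)} + X{\left(17,21 \right)}\right) \left(-437\right) = \left(\sqrt{\left(-10\right)^{2} + \left(-21\right)^{2}} + 13\right) \left(-437\right) = \left(\sqrt{100 + 441} + 13\right) \left(-437\right) = \left(\sqrt{541} + 13\right) \left(-437\right) = \left(13 + \sqrt{541}\right) \left(-437\right) = -5681 - 437 \sqrt{541}$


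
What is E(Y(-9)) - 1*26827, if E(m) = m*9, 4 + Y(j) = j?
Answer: -26944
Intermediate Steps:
Y(j) = -4 + j
E(m) = 9*m
E(Y(-9)) - 1*26827 = 9*(-4 - 9) - 1*26827 = 9*(-13) - 26827 = -117 - 26827 = -26944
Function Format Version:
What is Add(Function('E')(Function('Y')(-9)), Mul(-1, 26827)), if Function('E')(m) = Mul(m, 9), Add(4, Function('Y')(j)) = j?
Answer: -26944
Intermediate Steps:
Function('Y')(j) = Add(-4, j)
Function('E')(m) = Mul(9, m)
Add(Function('E')(Function('Y')(-9)), Mul(-1, 26827)) = Add(Mul(9, Add(-4, -9)), Mul(-1, 26827)) = Add(Mul(9, -13), -26827) = Add(-117, -26827) = -26944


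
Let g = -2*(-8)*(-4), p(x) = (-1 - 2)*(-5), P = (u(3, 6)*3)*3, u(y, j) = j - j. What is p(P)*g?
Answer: -960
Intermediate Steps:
u(y, j) = 0
P = 0 (P = (0*3)*3 = 0*3 = 0)
p(x) = 15 (p(x) = -3*(-5) = 15)
g = -64 (g = 16*(-4) = -64)
p(P)*g = 15*(-64) = -960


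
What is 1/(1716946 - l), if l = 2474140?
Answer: -1/757194 ≈ -1.3207e-6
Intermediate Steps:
1/(1716946 - l) = 1/(1716946 - 1*2474140) = 1/(1716946 - 2474140) = 1/(-757194) = -1/757194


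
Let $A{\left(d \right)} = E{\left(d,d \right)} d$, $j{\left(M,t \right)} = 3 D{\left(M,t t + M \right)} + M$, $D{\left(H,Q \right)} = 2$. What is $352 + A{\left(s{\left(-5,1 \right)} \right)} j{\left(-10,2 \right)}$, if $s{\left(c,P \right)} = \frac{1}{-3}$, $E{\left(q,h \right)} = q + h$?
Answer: $\frac{3160}{9} \approx 351.11$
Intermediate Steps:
$j{\left(M,t \right)} = 6 + M$ ($j{\left(M,t \right)} = 3 \cdot 2 + M = 6 + M$)
$E{\left(q,h \right)} = h + q$
$s{\left(c,P \right)} = - \frac{1}{3}$
$A{\left(d \right)} = 2 d^{2}$ ($A{\left(d \right)} = \left(d + d\right) d = 2 d d = 2 d^{2}$)
$352 + A{\left(s{\left(-5,1 \right)} \right)} j{\left(-10,2 \right)} = 352 + 2 \left(- \frac{1}{3}\right)^{2} \left(6 - 10\right) = 352 + 2 \cdot \frac{1}{9} \left(-4\right) = 352 + \frac{2}{9} \left(-4\right) = 352 - \frac{8}{9} = \frac{3160}{9}$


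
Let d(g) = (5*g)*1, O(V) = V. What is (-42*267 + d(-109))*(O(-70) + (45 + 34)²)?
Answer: -72564789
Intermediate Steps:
d(g) = 5*g
(-42*267 + d(-109))*(O(-70) + (45 + 34)²) = (-42*267 + 5*(-109))*(-70 + (45 + 34)²) = (-11214 - 545)*(-70 + 79²) = -11759*(-70 + 6241) = -11759*6171 = -72564789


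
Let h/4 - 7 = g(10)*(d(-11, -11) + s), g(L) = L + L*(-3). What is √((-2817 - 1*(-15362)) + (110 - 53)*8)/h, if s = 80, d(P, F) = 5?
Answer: -√13001/6772 ≈ -0.016837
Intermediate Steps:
g(L) = -2*L (g(L) = L - 3*L = -2*L)
h = -6772 (h = 28 + 4*((-2*10)*(5 + 80)) = 28 + 4*(-20*85) = 28 + 4*(-1700) = 28 - 6800 = -6772)
√((-2817 - 1*(-15362)) + (110 - 53)*8)/h = √((-2817 - 1*(-15362)) + (110 - 53)*8)/(-6772) = √((-2817 + 15362) + 57*8)*(-1/6772) = √(12545 + 456)*(-1/6772) = √13001*(-1/6772) = -√13001/6772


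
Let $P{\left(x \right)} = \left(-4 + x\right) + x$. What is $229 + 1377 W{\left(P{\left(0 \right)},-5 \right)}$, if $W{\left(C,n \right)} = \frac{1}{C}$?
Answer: $- \frac{461}{4} \approx -115.25$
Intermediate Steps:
$P{\left(x \right)} = -4 + 2 x$
$229 + 1377 W{\left(P{\left(0 \right)},-5 \right)} = 229 + \frac{1377}{-4 + 2 \cdot 0} = 229 + \frac{1377}{-4 + 0} = 229 + \frac{1377}{-4} = 229 + 1377 \left(- \frac{1}{4}\right) = 229 - \frac{1377}{4} = - \frac{461}{4}$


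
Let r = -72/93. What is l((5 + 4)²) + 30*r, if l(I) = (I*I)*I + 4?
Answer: 16474075/31 ≈ 5.3142e+5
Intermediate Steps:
l(I) = 4 + I³ (l(I) = I²*I + 4 = I³ + 4 = 4 + I³)
r = -24/31 (r = -72*1/93 = -24/31 ≈ -0.77419)
l((5 + 4)²) + 30*r = (4 + ((5 + 4)²)³) + 30*(-24/31) = (4 + (9²)³) - 720/31 = (4 + 81³) - 720/31 = (4 + 531441) - 720/31 = 531445 - 720/31 = 16474075/31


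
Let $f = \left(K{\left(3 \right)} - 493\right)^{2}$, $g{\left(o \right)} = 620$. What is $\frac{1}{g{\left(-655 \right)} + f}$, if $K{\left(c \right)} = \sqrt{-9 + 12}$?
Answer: $\frac{20306}{4947760583} + \frac{493 \sqrt{3}}{29686563498} \approx 4.1328 \cdot 10^{-6}$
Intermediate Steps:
$K{\left(c \right)} = \sqrt{3}$
$f = \left(-493 + \sqrt{3}\right)^{2}$ ($f = \left(\sqrt{3} - 493\right)^{2} = \left(-493 + \sqrt{3}\right)^{2} \approx 2.4134 \cdot 10^{5}$)
$\frac{1}{g{\left(-655 \right)} + f} = \frac{1}{620 + \left(493 - \sqrt{3}\right)^{2}}$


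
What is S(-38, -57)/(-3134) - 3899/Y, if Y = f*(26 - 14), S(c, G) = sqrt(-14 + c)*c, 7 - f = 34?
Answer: 3899/324 + 38*I*sqrt(13)/1567 ≈ 12.034 + 0.087435*I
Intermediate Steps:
f = -27 (f = 7 - 1*34 = 7 - 34 = -27)
S(c, G) = c*sqrt(-14 + c)
Y = -324 (Y = -27*(26 - 14) = -27*12 = -324)
S(-38, -57)/(-3134) - 3899/Y = -38*sqrt(-14 - 38)/(-3134) - 3899/(-324) = -76*I*sqrt(13)*(-1/3134) - 3899*(-1/324) = -76*I*sqrt(13)*(-1/3134) + 3899/324 = 38*I*sqrt(13)/1567 + 3899/324 = 3899/324 + 38*I*sqrt(13)/1567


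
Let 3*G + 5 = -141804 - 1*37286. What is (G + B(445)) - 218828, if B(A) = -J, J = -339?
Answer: -834562/3 ≈ -2.7819e+5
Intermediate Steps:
B(A) = 339 (B(A) = -1*(-339) = 339)
G = -179095/3 (G = -5/3 + (-141804 - 1*37286)/3 = -5/3 + (-141804 - 37286)/3 = -5/3 + (⅓)*(-179090) = -5/3 - 179090/3 = -179095/3 ≈ -59698.)
(G + B(445)) - 218828 = (-179095/3 + 339) - 218828 = -178078/3 - 218828 = -834562/3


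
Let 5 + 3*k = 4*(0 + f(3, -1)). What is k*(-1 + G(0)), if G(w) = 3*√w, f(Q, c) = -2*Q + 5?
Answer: 3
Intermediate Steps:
f(Q, c) = 5 - 2*Q
k = -3 (k = -5/3 + (4*(0 + (5 - 2*3)))/3 = -5/3 + (4*(0 + (5 - 6)))/3 = -5/3 + (4*(0 - 1))/3 = -5/3 + (4*(-1))/3 = -5/3 + (⅓)*(-4) = -5/3 - 4/3 = -3)
k*(-1 + G(0)) = -3*(-1 + 3*√0) = -3*(-1 + 3*0) = -3*(-1 + 0) = -3*(-1) = 3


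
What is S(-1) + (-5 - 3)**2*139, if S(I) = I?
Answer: 8895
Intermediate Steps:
S(-1) + (-5 - 3)**2*139 = -1 + (-5 - 3)**2*139 = -1 + (-8)**2*139 = -1 + 64*139 = -1 + 8896 = 8895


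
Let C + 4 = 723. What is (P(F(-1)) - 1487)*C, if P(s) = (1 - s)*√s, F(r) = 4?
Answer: -1073467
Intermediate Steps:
C = 719 (C = -4 + 723 = 719)
P(s) = √s*(1 - s)
(P(F(-1)) - 1487)*C = (√4*(1 - 1*4) - 1487)*719 = (2*(1 - 4) - 1487)*719 = (2*(-3) - 1487)*719 = (-6 - 1487)*719 = -1493*719 = -1073467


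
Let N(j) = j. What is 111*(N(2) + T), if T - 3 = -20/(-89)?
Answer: 51615/89 ≈ 579.94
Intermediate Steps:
T = 287/89 (T = 3 - 20/(-89) = 3 - 20*(-1/89) = 3 + 20/89 = 287/89 ≈ 3.2247)
111*(N(2) + T) = 111*(2 + 287/89) = 111*(465/89) = 51615/89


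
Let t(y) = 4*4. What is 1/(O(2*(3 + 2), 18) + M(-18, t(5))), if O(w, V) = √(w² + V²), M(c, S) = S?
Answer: -2/21 + √106/84 ≈ 0.027329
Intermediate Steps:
t(y) = 16
O(w, V) = √(V² + w²)
1/(O(2*(3 + 2), 18) + M(-18, t(5))) = 1/(√(18² + (2*(3 + 2))²) + 16) = 1/(√(324 + (2*5)²) + 16) = 1/(√(324 + 10²) + 16) = 1/(√(324 + 100) + 16) = 1/(√424 + 16) = 1/(2*√106 + 16) = 1/(16 + 2*√106)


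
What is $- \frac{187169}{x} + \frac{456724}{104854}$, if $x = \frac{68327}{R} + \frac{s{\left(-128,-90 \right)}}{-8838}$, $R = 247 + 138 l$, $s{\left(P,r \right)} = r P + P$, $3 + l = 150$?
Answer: $- \frac{890317132019303011}{9698001246215} \approx -91804.0$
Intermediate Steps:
$l = 147$ ($l = -3 + 150 = 147$)
$s{\left(P,r \right)} = P + P r$ ($s{\left(P,r \right)} = P r + P = P + P r$)
$R = 20533$ ($R = 247 + 138 \cdot 147 = 247 + 20286 = 20533$)
$x = \frac{184981045}{90735327}$ ($x = \frac{68327}{20533} + \frac{\left(-128\right) \left(1 - 90\right)}{-8838} = 68327 \cdot \frac{1}{20533} + \left(-128\right) \left(-89\right) \left(- \frac{1}{8838}\right) = \frac{68327}{20533} + 11392 \left(- \frac{1}{8838}\right) = \frac{68327}{20533} - \frac{5696}{4419} = \frac{184981045}{90735327} \approx 2.0387$)
$- \frac{187169}{x} + \frac{456724}{104854} = - \frac{187169}{\frac{184981045}{90735327}} + \frac{456724}{104854} = \left(-187169\right) \frac{90735327}{184981045} + 456724 \cdot \frac{1}{104854} = - \frac{16982840419263}{184981045} + \frac{228362}{52427} = - \frac{890317132019303011}{9698001246215}$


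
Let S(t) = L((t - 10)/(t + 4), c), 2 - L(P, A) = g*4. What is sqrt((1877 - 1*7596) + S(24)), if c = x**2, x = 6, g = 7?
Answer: I*sqrt(5745) ≈ 75.796*I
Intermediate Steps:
c = 36 (c = 6**2 = 36)
L(P, A) = -26 (L(P, A) = 2 - 7*4 = 2 - 1*28 = 2 - 28 = -26)
S(t) = -26
sqrt((1877 - 1*7596) + S(24)) = sqrt((1877 - 1*7596) - 26) = sqrt((1877 - 7596) - 26) = sqrt(-5719 - 26) = sqrt(-5745) = I*sqrt(5745)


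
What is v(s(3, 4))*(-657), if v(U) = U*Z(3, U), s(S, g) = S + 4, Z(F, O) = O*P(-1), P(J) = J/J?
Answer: -32193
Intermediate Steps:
P(J) = 1
Z(F, O) = O (Z(F, O) = O*1 = O)
s(S, g) = 4 + S
v(U) = U² (v(U) = U*U = U²)
v(s(3, 4))*(-657) = (4 + 3)²*(-657) = 7²*(-657) = 49*(-657) = -32193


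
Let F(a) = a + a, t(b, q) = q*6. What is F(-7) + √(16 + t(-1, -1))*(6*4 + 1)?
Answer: -14 + 25*√10 ≈ 65.057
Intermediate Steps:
t(b, q) = 6*q
F(a) = 2*a
F(-7) + √(16 + t(-1, -1))*(6*4 + 1) = 2*(-7) + √(16 + 6*(-1))*(6*4 + 1) = -14 + √(16 - 6)*(24 + 1) = -14 + √10*25 = -14 + 25*√10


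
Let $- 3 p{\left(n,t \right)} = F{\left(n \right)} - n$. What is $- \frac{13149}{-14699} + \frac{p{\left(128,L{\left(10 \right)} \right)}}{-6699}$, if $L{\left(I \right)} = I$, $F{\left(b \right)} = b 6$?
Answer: $\frac{273662813}{295405803} \approx 0.9264$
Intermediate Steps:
$F{\left(b \right)} = 6 b$
$p{\left(n,t \right)} = - \frac{5 n}{3}$ ($p{\left(n,t \right)} = - \frac{6 n - n}{3} = - \frac{5 n}{3}$)
$- \frac{13149}{-14699} + \frac{p{\left(128,L{\left(10 \right)} \right)}}{-6699} = - \frac{13149}{-14699} + \frac{\left(- \frac{5}{3}\right) 128}{-6699} = \left(-13149\right) \left(- \frac{1}{14699}\right) - - \frac{640}{20097} = \frac{13149}{14699} + \frac{640}{20097} = \frac{273662813}{295405803}$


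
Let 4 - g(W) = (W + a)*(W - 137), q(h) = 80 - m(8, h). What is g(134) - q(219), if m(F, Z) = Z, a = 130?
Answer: 935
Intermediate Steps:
q(h) = 80 - h
g(W) = 4 - (-137 + W)*(130 + W) (g(W) = 4 - (W + 130)*(W - 137) = 4 - (130 + W)*(-137 + W) = 4 - (-137 + W)*(130 + W))
g(134) - q(219) = (17814 - 1*134² + 7*134) - (80 - 1*219) = (17814 - 1*17956 + 938) - (80 - 219) = (17814 - 17956 + 938) - 1*(-139) = 796 + 139 = 935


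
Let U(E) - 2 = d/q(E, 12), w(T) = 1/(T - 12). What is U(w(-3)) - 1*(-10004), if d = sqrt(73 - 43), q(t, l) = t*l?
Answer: 10006 - 5*sqrt(30)/4 ≈ 9999.2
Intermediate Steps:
q(t, l) = l*t
d = sqrt(30) ≈ 5.4772
w(T) = 1/(-12 + T)
U(E) = 2 + sqrt(30)/(12*E) (U(E) = 2 + sqrt(30)/((12*E)) = 2 + sqrt(30)*(1/(12*E)) = 2 + sqrt(30)/(12*E))
U(w(-3)) - 1*(-10004) = (2 + sqrt(30)/(12*(1/(-12 - 3)))) - 1*(-10004) = (2 + sqrt(30)/(12*(1/(-15)))) + 10004 = (2 + sqrt(30)/(12*(-1/15))) + 10004 = (2 + (1/12)*sqrt(30)*(-15)) + 10004 = (2 - 5*sqrt(30)/4) + 10004 = 10006 - 5*sqrt(30)/4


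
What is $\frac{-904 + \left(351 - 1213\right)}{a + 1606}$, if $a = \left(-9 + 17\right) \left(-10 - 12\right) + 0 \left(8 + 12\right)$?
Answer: $- \frac{883}{715} \approx -1.235$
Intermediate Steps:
$a = -176$ ($a = 8 \left(-22\right) + 0 \cdot 20 = -176 + 0 = -176$)
$\frac{-904 + \left(351 - 1213\right)}{a + 1606} = \frac{-904 + \left(351 - 1213\right)}{-176 + 1606} = \frac{-904 + \left(351 - 1213\right)}{1430} = \left(-904 - 862\right) \frac{1}{1430} = \left(-1766\right) \frac{1}{1430} = - \frac{883}{715}$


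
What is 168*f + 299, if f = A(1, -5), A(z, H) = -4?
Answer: -373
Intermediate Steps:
f = -4
168*f + 299 = 168*(-4) + 299 = -672 + 299 = -373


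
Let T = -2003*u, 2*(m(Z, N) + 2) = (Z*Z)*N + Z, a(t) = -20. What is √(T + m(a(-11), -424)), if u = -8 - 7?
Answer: I*√54767 ≈ 234.02*I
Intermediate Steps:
u = -15
m(Z, N) = -2 + Z/2 + N*Z²/2 (m(Z, N) = -2 + ((Z*Z)*N + Z)/2 = -2 + (Z²*N + Z)/2 = -2 + (N*Z² + Z)/2 = -2 + (Z + N*Z²)/2 = -2 + (Z/2 + N*Z²/2) = -2 + Z/2 + N*Z²/2)
T = 30045 (T = -2003*(-15) = 30045)
√(T + m(a(-11), -424)) = √(30045 + (-2 + (½)*(-20) + (½)*(-424)*(-20)²)) = √(30045 + (-2 - 10 + (½)*(-424)*400)) = √(30045 + (-2 - 10 - 84800)) = √(30045 - 84812) = √(-54767) = I*√54767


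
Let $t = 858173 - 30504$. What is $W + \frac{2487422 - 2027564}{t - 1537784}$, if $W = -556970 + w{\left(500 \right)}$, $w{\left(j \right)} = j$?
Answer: $- \frac{18817054948}{33815} \approx -5.5647 \cdot 10^{5}$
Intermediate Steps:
$t = 827669$
$W = -556470$ ($W = -556970 + 500 = -556470$)
$W + \frac{2487422 - 2027564}{t - 1537784} = -556470 + \frac{2487422 - 2027564}{827669 - 1537784} = -556470 + \frac{459858}{-710115} = -556470 + 459858 \left(- \frac{1}{710115}\right) = -556470 - \frac{21898}{33815} = - \frac{18817054948}{33815}$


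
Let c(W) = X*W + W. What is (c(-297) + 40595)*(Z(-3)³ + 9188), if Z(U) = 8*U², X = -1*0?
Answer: 15411405928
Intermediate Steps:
X = 0
c(W) = W (c(W) = 0*W + W = 0 + W = W)
(c(-297) + 40595)*(Z(-3)³ + 9188) = (-297 + 40595)*((8*(-3)²)³ + 9188) = 40298*((8*9)³ + 9188) = 40298*(72³ + 9188) = 40298*(373248 + 9188) = 40298*382436 = 15411405928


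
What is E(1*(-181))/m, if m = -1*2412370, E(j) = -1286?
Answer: 643/1206185 ≈ 0.00053309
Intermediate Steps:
m = -2412370
E(1*(-181))/m = -1286/(-2412370) = -1286*(-1/2412370) = 643/1206185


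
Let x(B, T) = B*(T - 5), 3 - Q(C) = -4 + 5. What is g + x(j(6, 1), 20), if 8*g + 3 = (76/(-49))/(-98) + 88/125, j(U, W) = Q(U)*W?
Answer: 71345663/2401000 ≈ 29.715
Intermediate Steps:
Q(C) = 2 (Q(C) = 3 - (-4 + 5) = 3 - 1*1 = 3 - 1 = 2)
j(U, W) = 2*W
x(B, T) = B*(-5 + T)
g = -684337/2401000 (g = -3/8 + ((76/(-49))/(-98) + 88/125)/8 = -3/8 + ((76*(-1/49))*(-1/98) + 88*(1/125))/8 = -3/8 + (-76/49*(-1/98) + 88/125)/8 = -3/8 + (38/2401 + 88/125)/8 = -3/8 + (⅛)*(216038/300125) = -3/8 + 108019/1200500 = -684337/2401000 ≈ -0.28502)
g + x(j(6, 1), 20) = -684337/2401000 + (2*1)*(-5 + 20) = -684337/2401000 + 2*15 = -684337/2401000 + 30 = 71345663/2401000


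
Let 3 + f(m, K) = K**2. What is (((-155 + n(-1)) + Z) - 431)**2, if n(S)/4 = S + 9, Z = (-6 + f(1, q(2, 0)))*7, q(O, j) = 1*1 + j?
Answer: 372100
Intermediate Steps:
q(O, j) = 1 + j
f(m, K) = -3 + K**2
Z = -56 (Z = (-6 + (-3 + (1 + 0)**2))*7 = (-6 + (-3 + 1**2))*7 = (-6 + (-3 + 1))*7 = (-6 - 2)*7 = -8*7 = -56)
n(S) = 36 + 4*S (n(S) = 4*(S + 9) = 4*(9 + S) = 36 + 4*S)
(((-155 + n(-1)) + Z) - 431)**2 = (((-155 + (36 + 4*(-1))) - 56) - 431)**2 = (((-155 + (36 - 4)) - 56) - 431)**2 = (((-155 + 32) - 56) - 431)**2 = ((-123 - 56) - 431)**2 = (-179 - 431)**2 = (-610)**2 = 372100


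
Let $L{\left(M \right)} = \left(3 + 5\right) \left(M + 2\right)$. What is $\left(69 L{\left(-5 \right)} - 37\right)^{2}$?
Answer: $2866249$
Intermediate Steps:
$L{\left(M \right)} = 16 + 8 M$ ($L{\left(M \right)} = 8 \left(2 + M\right) = 16 + 8 M$)
$\left(69 L{\left(-5 \right)} - 37\right)^{2} = \left(69 \left(16 + 8 \left(-5\right)\right) - 37\right)^{2} = \left(69 \left(16 - 40\right) - 37\right)^{2} = \left(69 \left(-24\right) - 37\right)^{2} = \left(-1656 - 37\right)^{2} = \left(-1693\right)^{2} = 2866249$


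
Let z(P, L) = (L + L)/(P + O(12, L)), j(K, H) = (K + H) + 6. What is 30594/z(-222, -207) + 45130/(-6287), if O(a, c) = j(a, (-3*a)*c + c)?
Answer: -75239786301/144601 ≈ -5.2033e+5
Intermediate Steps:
j(K, H) = 6 + H + K (j(K, H) = (H + K) + 6 = 6 + H + K)
O(a, c) = 6 + a + c - 3*a*c (O(a, c) = 6 + ((-3*a)*c + c) + a = 6 + (-3*a*c + c) + a = 6 + (c - 3*a*c) + a = 6 + a + c - 3*a*c)
z(P, L) = 2*L/(18 + P - 35*L) (z(P, L) = (L + L)/(P + (6 + 12 - L*(-1 + 3*12))) = (2*L)/(P + (6 + 12 - L*(-1 + 36))) = (2*L)/(P + (6 + 12 - 1*L*35)) = (2*L)/(P + (6 + 12 - 35*L)) = (2*L)/(P + (18 - 35*L)) = (2*L)/(18 + P - 35*L) = 2*L/(18 + P - 35*L))
30594/z(-222, -207) + 45130/(-6287) = 30594/((2*(-207)/(18 - 222 - 35*(-207)))) + 45130/(-6287) = 30594/((2*(-207)/(18 - 222 + 7245))) + 45130*(-1/6287) = 30594/((2*(-207)/7041)) - 45130/6287 = 30594/((2*(-207)*(1/7041))) - 45130/6287 = 30594/(-138/2347) - 45130/6287 = 30594*(-2347/138) - 45130/6287 = -11967353/23 - 45130/6287 = -75239786301/144601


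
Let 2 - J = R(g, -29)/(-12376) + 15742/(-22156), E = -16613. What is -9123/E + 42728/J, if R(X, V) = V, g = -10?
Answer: 48661715083653031/3084144390785 ≈ 15778.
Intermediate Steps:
J = 185646445/68550664 (J = 2 - (-29/(-12376) + 15742/(-22156)) = 2 - (-29*(-1/12376) + 15742*(-1/22156)) = 2 - (29/12376 - 7871/11078) = 2 - 1*(-48545117/68550664) = 2 + 48545117/68550664 = 185646445/68550664 ≈ 2.7082)
-9123/E + 42728/J = -9123/(-16613) + 42728/(185646445/68550664) = -9123*(-1/16613) + 42728*(68550664/185646445) = 9123/16613 + 2929032771392/185646445 = 48661715083653031/3084144390785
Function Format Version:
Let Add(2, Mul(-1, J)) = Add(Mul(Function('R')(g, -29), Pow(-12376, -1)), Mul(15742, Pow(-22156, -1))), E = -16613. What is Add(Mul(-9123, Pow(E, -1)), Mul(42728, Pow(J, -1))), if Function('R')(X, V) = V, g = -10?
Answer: Rational(48661715083653031, 3084144390785) ≈ 15778.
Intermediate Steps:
J = Rational(185646445, 68550664) (J = Add(2, Mul(-1, Add(Mul(-29, Pow(-12376, -1)), Mul(15742, Pow(-22156, -1))))) = Add(2, Mul(-1, Add(Mul(-29, Rational(-1, 12376)), Mul(15742, Rational(-1, 22156))))) = Add(2, Mul(-1, Add(Rational(29, 12376), Rational(-7871, 11078)))) = Add(2, Mul(-1, Rational(-48545117, 68550664))) = Add(2, Rational(48545117, 68550664)) = Rational(185646445, 68550664) ≈ 2.7082)
Add(Mul(-9123, Pow(E, -1)), Mul(42728, Pow(J, -1))) = Add(Mul(-9123, Pow(-16613, -1)), Mul(42728, Pow(Rational(185646445, 68550664), -1))) = Add(Mul(-9123, Rational(-1, 16613)), Mul(42728, Rational(68550664, 185646445))) = Add(Rational(9123, 16613), Rational(2929032771392, 185646445)) = Rational(48661715083653031, 3084144390785)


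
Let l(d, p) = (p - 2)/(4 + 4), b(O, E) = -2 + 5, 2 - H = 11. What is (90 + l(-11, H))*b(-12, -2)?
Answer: 2127/8 ≈ 265.88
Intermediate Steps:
H = -9 (H = 2 - 1*11 = 2 - 11 = -9)
b(O, E) = 3
l(d, p) = -¼ + p/8 (l(d, p) = (-2 + p)/8 = (-2 + p)*(⅛) = -¼ + p/8)
(90 + l(-11, H))*b(-12, -2) = (90 + (-¼ + (⅛)*(-9)))*3 = (90 + (-¼ - 9/8))*3 = (90 - 11/8)*3 = (709/8)*3 = 2127/8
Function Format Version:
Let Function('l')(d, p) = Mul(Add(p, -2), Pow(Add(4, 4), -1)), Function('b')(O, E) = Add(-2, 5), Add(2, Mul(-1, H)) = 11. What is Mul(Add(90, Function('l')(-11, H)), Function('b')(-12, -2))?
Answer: Rational(2127, 8) ≈ 265.88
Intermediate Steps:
H = -9 (H = Add(2, Mul(-1, 11)) = Add(2, -11) = -9)
Function('b')(O, E) = 3
Function('l')(d, p) = Add(Rational(-1, 4), Mul(Rational(1, 8), p)) (Function('l')(d, p) = Mul(Add(-2, p), Pow(8, -1)) = Mul(Add(-2, p), Rational(1, 8)) = Add(Rational(-1, 4), Mul(Rational(1, 8), p)))
Mul(Add(90, Function('l')(-11, H)), Function('b')(-12, -2)) = Mul(Add(90, Add(Rational(-1, 4), Mul(Rational(1, 8), -9))), 3) = Mul(Add(90, Add(Rational(-1, 4), Rational(-9, 8))), 3) = Mul(Add(90, Rational(-11, 8)), 3) = Mul(Rational(709, 8), 3) = Rational(2127, 8)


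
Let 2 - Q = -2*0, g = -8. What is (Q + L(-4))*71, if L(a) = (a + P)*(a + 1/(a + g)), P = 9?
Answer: -15691/12 ≈ -1307.6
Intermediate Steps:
L(a) = (9 + a)*(a + 1/(-8 + a)) (L(a) = (a + 9)*(a + 1/(a - 8)) = (9 + a)*(a + 1/(-8 + a)))
Q = 2 (Q = 2 - (-2)*0 = 2 - 1*0 = 2 + 0 = 2)
(Q + L(-4))*71 = (2 + (9 + (-4)**2 + (-4)**3 - 71*(-4))/(-8 - 4))*71 = (2 + (9 + 16 - 64 + 284)/(-12))*71 = (2 - 1/12*245)*71 = (2 - 245/12)*71 = -221/12*71 = -15691/12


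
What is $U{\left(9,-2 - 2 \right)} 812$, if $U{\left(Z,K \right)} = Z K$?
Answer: $-29232$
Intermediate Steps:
$U{\left(Z,K \right)} = K Z$
$U{\left(9,-2 - 2 \right)} 812 = \left(-2 - 2\right) 9 \cdot 812 = \left(-4\right) 9 \cdot 812 = \left(-36\right) 812 = -29232$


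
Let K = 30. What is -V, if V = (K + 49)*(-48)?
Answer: 3792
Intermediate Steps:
V = -3792 (V = (30 + 49)*(-48) = 79*(-48) = -3792)
-V = -1*(-3792) = 3792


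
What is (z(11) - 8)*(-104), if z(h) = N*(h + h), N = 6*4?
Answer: -54080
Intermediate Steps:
N = 24
z(h) = 48*h (z(h) = 24*(h + h) = 24*(2*h) = 48*h)
(z(11) - 8)*(-104) = (48*11 - 8)*(-104) = (528 - 8)*(-104) = 520*(-104) = -54080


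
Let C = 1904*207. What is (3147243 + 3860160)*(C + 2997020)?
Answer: 23763140668644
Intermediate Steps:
C = 394128
(3147243 + 3860160)*(C + 2997020) = (3147243 + 3860160)*(394128 + 2997020) = 7007403*3391148 = 23763140668644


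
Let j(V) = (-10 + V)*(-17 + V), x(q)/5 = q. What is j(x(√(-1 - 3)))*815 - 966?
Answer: 56084 - 220050*I ≈ 56084.0 - 2.2005e+5*I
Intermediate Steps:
x(q) = 5*q
j(V) = (-17 + V)*(-10 + V)
j(x(√(-1 - 3)))*815 - 966 = (170 + (5*√(-1 - 3))² - 135*√(-1 - 3))*815 - 966 = (170 + (5*√(-4))² - 135*√(-4))*815 - 966 = (170 + (5*(2*I))² - 135*2*I)*815 - 966 = (170 + (10*I)² - 270*I)*815 - 966 = (170 - 100 - 270*I)*815 - 966 = (70 - 270*I)*815 - 966 = (57050 - 220050*I) - 966 = 56084 - 220050*I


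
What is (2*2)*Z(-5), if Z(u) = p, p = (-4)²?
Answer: 64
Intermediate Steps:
p = 16
Z(u) = 16
(2*2)*Z(-5) = (2*2)*16 = 4*16 = 64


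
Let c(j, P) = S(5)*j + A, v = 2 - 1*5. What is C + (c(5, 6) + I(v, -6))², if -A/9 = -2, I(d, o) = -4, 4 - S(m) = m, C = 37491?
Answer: 37572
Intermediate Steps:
v = -3 (v = 2 - 5 = -3)
S(m) = 4 - m
A = 18 (A = -9*(-2) = 18)
c(j, P) = 18 - j (c(j, P) = (4 - 1*5)*j + 18 = (4 - 5)*j + 18 = -j + 18 = 18 - j)
C + (c(5, 6) + I(v, -6))² = 37491 + ((18 - 1*5) - 4)² = 37491 + ((18 - 5) - 4)² = 37491 + (13 - 4)² = 37491 + 9² = 37491 + 81 = 37572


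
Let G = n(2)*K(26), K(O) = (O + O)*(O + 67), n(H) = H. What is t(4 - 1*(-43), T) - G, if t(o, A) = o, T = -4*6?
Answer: -9625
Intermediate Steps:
T = -24
K(O) = 2*O*(67 + O) (K(O) = (2*O)*(67 + O) = 2*O*(67 + O))
G = 9672 (G = 2*(2*26*(67 + 26)) = 2*(2*26*93) = 2*4836 = 9672)
t(4 - 1*(-43), T) - G = (4 - 1*(-43)) - 1*9672 = (4 + 43) - 9672 = 47 - 9672 = -9625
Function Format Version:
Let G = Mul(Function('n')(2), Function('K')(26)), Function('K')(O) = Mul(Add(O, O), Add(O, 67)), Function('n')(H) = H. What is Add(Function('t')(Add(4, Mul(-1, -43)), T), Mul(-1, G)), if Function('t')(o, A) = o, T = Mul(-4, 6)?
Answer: -9625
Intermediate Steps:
T = -24
Function('K')(O) = Mul(2, O, Add(67, O)) (Function('K')(O) = Mul(Mul(2, O), Add(67, O)) = Mul(2, O, Add(67, O)))
G = 9672 (G = Mul(2, Mul(2, 26, Add(67, 26))) = Mul(2, Mul(2, 26, 93)) = Mul(2, 4836) = 9672)
Add(Function('t')(Add(4, Mul(-1, -43)), T), Mul(-1, G)) = Add(Add(4, Mul(-1, -43)), Mul(-1, 9672)) = Add(Add(4, 43), -9672) = Add(47, -9672) = -9625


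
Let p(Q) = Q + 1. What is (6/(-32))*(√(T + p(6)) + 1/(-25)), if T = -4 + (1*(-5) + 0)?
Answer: 3/400 - 3*I*√2/16 ≈ 0.0075 - 0.26516*I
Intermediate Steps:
p(Q) = 1 + Q
T = -9 (T = -4 + (-5 + 0) = -4 - 5 = -9)
(6/(-32))*(√(T + p(6)) + 1/(-25)) = (6/(-32))*(√(-9 + (1 + 6)) + 1/(-25)) = (6*(-1/32))*(√(-9 + 7) - 1/25) = -3*(√(-2) - 1/25)/16 = -3*(I*√2 - 1/25)/16 = -3*(-1/25 + I*√2)/16 = 3/400 - 3*I*√2/16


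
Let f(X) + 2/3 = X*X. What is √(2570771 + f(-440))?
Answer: √24879333/3 ≈ 1662.6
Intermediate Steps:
f(X) = -⅔ + X² (f(X) = -⅔ + X*X = -⅔ + X²)
√(2570771 + f(-440)) = √(2570771 + (-⅔ + (-440)²)) = √(2570771 + (-⅔ + 193600)) = √(2570771 + 580798/3) = √(8293111/3) = √24879333/3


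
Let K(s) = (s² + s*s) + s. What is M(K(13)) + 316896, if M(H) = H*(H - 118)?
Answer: 398679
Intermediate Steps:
K(s) = s + 2*s² (K(s) = (s² + s²) + s = 2*s² + s = s + 2*s²)
M(H) = H*(-118 + H)
M(K(13)) + 316896 = (13*(1 + 2*13))*(-118 + 13*(1 + 2*13)) + 316896 = (13*(1 + 26))*(-118 + 13*(1 + 26)) + 316896 = (13*27)*(-118 + 13*27) + 316896 = 351*(-118 + 351) + 316896 = 351*233 + 316896 = 81783 + 316896 = 398679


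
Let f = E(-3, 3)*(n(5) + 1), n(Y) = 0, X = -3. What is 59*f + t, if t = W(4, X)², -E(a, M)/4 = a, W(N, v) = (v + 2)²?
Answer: 709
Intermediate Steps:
W(N, v) = (2 + v)²
E(a, M) = -4*a
f = 12 (f = (-4*(-3))*(0 + 1) = 12*1 = 12)
t = 1 (t = ((2 - 3)²)² = ((-1)²)² = 1² = 1)
59*f + t = 59*12 + 1 = 708 + 1 = 709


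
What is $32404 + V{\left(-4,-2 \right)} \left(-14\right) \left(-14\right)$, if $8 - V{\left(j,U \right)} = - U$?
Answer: $33580$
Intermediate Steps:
$V{\left(j,U \right)} = 8 + U$ ($V{\left(j,U \right)} = 8 - - U = 8 + U$)
$32404 + V{\left(-4,-2 \right)} \left(-14\right) \left(-14\right) = 32404 + \left(8 - 2\right) \left(-14\right) \left(-14\right) = 32404 + 6 \left(-14\right) \left(-14\right) = 32404 - -1176 = 32404 + 1176 = 33580$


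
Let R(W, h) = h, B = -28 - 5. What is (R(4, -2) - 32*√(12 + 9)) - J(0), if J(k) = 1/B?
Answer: -65/33 - 32*√21 ≈ -148.61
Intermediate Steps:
B = -33
J(k) = -1/33 (J(k) = 1/(-33) = -1/33)
(R(4, -2) - 32*√(12 + 9)) - J(0) = (-2 - 32*√(12 + 9)) - 1*(-1/33) = (-2 - 32*√21) + 1/33 = -65/33 - 32*√21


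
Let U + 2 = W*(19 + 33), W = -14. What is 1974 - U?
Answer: 2704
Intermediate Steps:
U = -730 (U = -2 - 14*(19 + 33) = -2 - 14*52 = -2 - 728 = -730)
1974 - U = 1974 - 1*(-730) = 1974 + 730 = 2704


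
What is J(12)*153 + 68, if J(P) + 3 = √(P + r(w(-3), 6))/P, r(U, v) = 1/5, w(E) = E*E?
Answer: -391 + 51*√305/20 ≈ -346.47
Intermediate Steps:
w(E) = E²
r(U, v) = ⅕
J(P) = -3 + √(⅕ + P)/P (J(P) = -3 + √(P + ⅕)/P = -3 + √(⅕ + P)/P)
J(12)*153 + 68 = (-3 + (⅕)*√(5 + 25*12)/12)*153 + 68 = (-3 + (⅕)*(1/12)*√(5 + 300))*153 + 68 = (-3 + (⅕)*(1/12)*√305)*153 + 68 = (-3 + √305/60)*153 + 68 = (-459 + 51*√305/20) + 68 = -391 + 51*√305/20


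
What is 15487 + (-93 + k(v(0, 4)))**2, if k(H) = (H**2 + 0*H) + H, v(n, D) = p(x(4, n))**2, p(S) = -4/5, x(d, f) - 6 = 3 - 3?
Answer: 9352295336/390625 ≈ 23942.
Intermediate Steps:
x(d, f) = 6 (x(d, f) = 6 + (3 - 3) = 6 + 0 = 6)
p(S) = -4/5 (p(S) = -4*1/5 = -4/5)
v(n, D) = 16/25 (v(n, D) = (-4/5)**2 = 16/25)
k(H) = H + H**2 (k(H) = (H**2 + 0) + H = H**2 + H = H + H**2)
15487 + (-93 + k(v(0, 4)))**2 = 15487 + (-93 + 16*(1 + 16/25)/25)**2 = 15487 + (-93 + (16/25)*(41/25))**2 = 15487 + (-93 + 656/625)**2 = 15487 + (-57469/625)**2 = 15487 + 3302685961/390625 = 9352295336/390625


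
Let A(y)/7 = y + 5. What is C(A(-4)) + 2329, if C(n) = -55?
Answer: 2274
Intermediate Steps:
A(y) = 35 + 7*y (A(y) = 7*(y + 5) = 7*(5 + y) = 35 + 7*y)
C(A(-4)) + 2329 = -55 + 2329 = 2274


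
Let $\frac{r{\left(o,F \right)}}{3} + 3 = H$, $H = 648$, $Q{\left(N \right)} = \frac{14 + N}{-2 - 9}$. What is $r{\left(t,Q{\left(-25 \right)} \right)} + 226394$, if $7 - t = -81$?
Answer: $228329$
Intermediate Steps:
$t = 88$ ($t = 7 - -81 = 7 + 81 = 88$)
$Q{\left(N \right)} = - \frac{14}{11} - \frac{N}{11}$ ($Q{\left(N \right)} = \frac{14 + N}{-11} = \left(14 + N\right) \left(- \frac{1}{11}\right) = - \frac{14}{11} - \frac{N}{11}$)
$r{\left(o,F \right)} = 1935$ ($r{\left(o,F \right)} = -9 + 3 \cdot 648 = -9 + 1944 = 1935$)
$r{\left(t,Q{\left(-25 \right)} \right)} + 226394 = 1935 + 226394 = 228329$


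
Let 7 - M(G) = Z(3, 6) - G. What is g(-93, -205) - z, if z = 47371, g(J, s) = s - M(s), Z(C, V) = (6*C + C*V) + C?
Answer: -47339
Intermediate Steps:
Z(C, V) = 7*C + C*V
M(G) = -32 + G (M(G) = 7 - (3*(7 + 6) - G) = 7 - (3*13 - G) = 7 - (39 - G) = 7 + (-39 + G) = -32 + G)
g(J, s) = 32 (g(J, s) = s - (-32 + s) = s + (32 - s) = 32)
g(-93, -205) - z = 32 - 1*47371 = 32 - 47371 = -47339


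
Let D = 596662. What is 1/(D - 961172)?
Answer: -1/364510 ≈ -2.7434e-6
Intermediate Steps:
1/(D - 961172) = 1/(596662 - 961172) = 1/(-364510) = -1/364510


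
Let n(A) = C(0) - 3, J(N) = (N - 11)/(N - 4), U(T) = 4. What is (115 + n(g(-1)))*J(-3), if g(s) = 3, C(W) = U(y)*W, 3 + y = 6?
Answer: 224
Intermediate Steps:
y = 3 (y = -3 + 6 = 3)
J(N) = (-11 + N)/(-4 + N)
C(W) = 4*W
n(A) = -3 (n(A) = 4*0 - 3 = 0 - 3 = -3)
(115 + n(g(-1)))*J(-3) = (115 - 3)*((-11 - 3)/(-4 - 3)) = 112*(-14/(-7)) = 112*(-1/7*(-14)) = 112*2 = 224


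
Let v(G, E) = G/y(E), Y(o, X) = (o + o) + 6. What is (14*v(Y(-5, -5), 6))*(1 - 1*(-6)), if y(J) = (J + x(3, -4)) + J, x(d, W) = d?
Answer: -392/15 ≈ -26.133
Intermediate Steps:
Y(o, X) = 6 + 2*o (Y(o, X) = 2*o + 6 = 6 + 2*o)
y(J) = 3 + 2*J (y(J) = (J + 3) + J = (3 + J) + J = 3 + 2*J)
v(G, E) = G/(3 + 2*E)
(14*v(Y(-5, -5), 6))*(1 - 1*(-6)) = (14*((6 + 2*(-5))/(3 + 2*6)))*(1 - 1*(-6)) = (14*((6 - 10)/(3 + 12)))*(1 + 6) = (14*(-4/15))*7 = -56/15*7 = -392/15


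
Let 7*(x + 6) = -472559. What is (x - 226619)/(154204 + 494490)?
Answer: -1029467/2270429 ≈ -0.45342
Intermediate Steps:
x = -472601/7 (x = -6 + (⅐)*(-472559) = -6 - 472559/7 = -472601/7 ≈ -67514.)
(x - 226619)/(154204 + 494490) = (-472601/7 - 226619)/(154204 + 494490) = -2058934/7/648694 = -2058934/7*1/648694 = -1029467/2270429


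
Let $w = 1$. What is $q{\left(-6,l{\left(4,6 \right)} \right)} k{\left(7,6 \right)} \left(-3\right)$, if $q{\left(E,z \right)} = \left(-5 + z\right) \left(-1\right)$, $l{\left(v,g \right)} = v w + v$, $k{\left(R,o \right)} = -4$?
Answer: $-36$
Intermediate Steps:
$l{\left(v,g \right)} = 2 v$ ($l{\left(v,g \right)} = v 1 + v = v + v = 2 v$)
$q{\left(E,z \right)} = 5 - z$
$q{\left(-6,l{\left(4,6 \right)} \right)} k{\left(7,6 \right)} \left(-3\right) = \left(5 - 2 \cdot 4\right) \left(-4\right) \left(-3\right) = \left(5 - 8\right) \left(-4\right) \left(-3\right) = \left(-3\right) \left(-4\right) \left(-3\right) = 12 \left(-3\right) = -36$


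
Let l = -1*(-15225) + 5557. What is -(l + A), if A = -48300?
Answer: 27518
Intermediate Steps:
l = 20782 (l = 15225 + 5557 = 20782)
-(l + A) = -(20782 - 48300) = -1*(-27518) = 27518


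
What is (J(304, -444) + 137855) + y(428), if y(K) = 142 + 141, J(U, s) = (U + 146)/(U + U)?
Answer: 41994177/304 ≈ 1.3814e+5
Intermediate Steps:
J(U, s) = (146 + U)/(2*U) (J(U, s) = (146 + U)/((2*U)) = (146 + U)*(1/(2*U)) = (146 + U)/(2*U))
y(K) = 283
(J(304, -444) + 137855) + y(428) = ((1/2)*(146 + 304)/304 + 137855) + 283 = ((1/2)*(1/304)*450 + 137855) + 283 = (225/304 + 137855) + 283 = 41908145/304 + 283 = 41994177/304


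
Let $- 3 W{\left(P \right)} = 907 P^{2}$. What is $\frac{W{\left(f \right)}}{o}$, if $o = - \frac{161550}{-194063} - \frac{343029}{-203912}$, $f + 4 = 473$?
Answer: $- \frac{7894752102572407912}{298533661281} \approx -2.6445 \cdot 10^{7}$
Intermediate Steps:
$f = 469$ ($f = -4 + 473 = 469$)
$W{\left(P \right)} = - \frac{907 P^{2}}{3}$
$o = \frac{99511220427}{39571774456}$ ($o = \left(-161550\right) \left(- \frac{1}{194063}\right) - - \frac{343029}{203912} = \frac{161550}{194063} + \frac{343029}{203912} = \frac{99511220427}{39571774456} \approx 2.5147$)
$\frac{W{\left(f \right)}}{o} = \frac{\left(- \frac{907}{3}\right) 469^{2}}{\frac{99511220427}{39571774456}} = \left(- \frac{907}{3}\right) 219961 \cdot \frac{39571774456}{99511220427} = \left(- \frac{199504627}{3}\right) \frac{39571774456}{99511220427} = - \frac{7894752102572407912}{298533661281}$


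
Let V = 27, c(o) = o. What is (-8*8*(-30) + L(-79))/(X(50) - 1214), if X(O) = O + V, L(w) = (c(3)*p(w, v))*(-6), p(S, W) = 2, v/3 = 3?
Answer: -628/379 ≈ -1.6570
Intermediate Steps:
v = 9 (v = 3*3 = 9)
L(w) = -36 (L(w) = (3*2)*(-6) = 6*(-6) = -36)
X(O) = 27 + O (X(O) = O + 27 = 27 + O)
(-8*8*(-30) + L(-79))/(X(50) - 1214) = (-8*8*(-30) - 36)/((27 + 50) - 1214) = (-64*(-30) - 36)/(77 - 1214) = (1920 - 36)/(-1137) = 1884*(-1/1137) = -628/379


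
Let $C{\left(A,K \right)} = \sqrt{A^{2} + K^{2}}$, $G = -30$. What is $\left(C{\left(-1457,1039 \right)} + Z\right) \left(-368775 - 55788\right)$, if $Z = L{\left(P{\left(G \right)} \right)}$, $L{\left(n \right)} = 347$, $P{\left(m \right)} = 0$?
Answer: $-147323361 - 424563 \sqrt{3202370} \approx -9.0709 \cdot 10^{8}$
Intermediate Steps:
$Z = 347$
$\left(C{\left(-1457,1039 \right)} + Z\right) \left(-368775 - 55788\right) = \left(\sqrt{\left(-1457\right)^{2} + 1039^{2}} + 347\right) \left(-368775 - 55788\right) = \left(\sqrt{2122849 + 1079521} + 347\right) \left(-424563\right) = \left(\sqrt{3202370} + 347\right) \left(-424563\right) = \left(347 + \sqrt{3202370}\right) \left(-424563\right) = -147323361 - 424563 \sqrt{3202370}$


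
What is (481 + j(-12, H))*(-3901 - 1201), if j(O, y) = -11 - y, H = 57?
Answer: -2107126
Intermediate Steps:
(481 + j(-12, H))*(-3901 - 1201) = (481 + (-11 - 1*57))*(-3901 - 1201) = (481 + (-11 - 57))*(-5102) = (481 - 68)*(-5102) = 413*(-5102) = -2107126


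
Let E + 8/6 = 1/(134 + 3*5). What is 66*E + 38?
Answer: -7384/149 ≈ -49.557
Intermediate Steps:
E = -593/447 (E = -4/3 + 1/(134 + 3*5) = -4/3 + 1/(134 + 15) = -4/3 + 1/149 = -593/447 ≈ -1.3266)
66*E + 38 = 66*(-593/447) + 38 = -13046/149 + 38 = -7384/149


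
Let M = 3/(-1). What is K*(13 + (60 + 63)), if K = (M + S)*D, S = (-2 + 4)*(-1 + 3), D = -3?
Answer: -408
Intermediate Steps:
S = 4 (S = 2*2 = 4)
M = -3 (M = 3*(-1) = -3)
K = -3 (K = (-3 + 4)*(-3) = 1*(-3) = -3)
K*(13 + (60 + 63)) = -3*(13 + (60 + 63)) = -3*(13 + 123) = -3*136 = -408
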